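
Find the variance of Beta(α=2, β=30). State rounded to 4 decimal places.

μ = 2/32 = 0.062500; Var = μ(1−μ)/(α+β+1) = 0.0585938/33 = 0.0018.

0.0018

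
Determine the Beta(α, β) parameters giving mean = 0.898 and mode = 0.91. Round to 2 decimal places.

α = 61.36, β = 6.97

Let s = α+β. Mean gives α = μs = 0.898s; mode gives (α−1)/(s−2) = 0.91.
Substituting: 0.898s − 1 = 0.91(s−2) = 0.91s − 1.82, so -0.012s = -0.82 and s = 68.3333.
Then α = 0.898×68.3333 = 61.36 and β = s−α = 6.97.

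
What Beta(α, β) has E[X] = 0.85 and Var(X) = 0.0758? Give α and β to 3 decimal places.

α = 0.580, β = 0.102

Let s = α+β. The Beta variance is μ(1−μ)/(s+1).
So s+1 = μ(1−μ)/σ² = (0.85×0.15)/0.0758 = 0.1275/0.0758 = 1.6821, giving s = 0.6821.
Then α = μs = 0.85×0.6821 = 0.580 and β = (1−μ)s = 0.15×0.6821 = 0.102.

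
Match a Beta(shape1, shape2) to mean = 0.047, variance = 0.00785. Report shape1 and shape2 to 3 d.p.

Write ν = shape1+shape2; then shape1 = μν and Var = μ(1−μ)/(ν+1).
ν = μ(1−μ)/Var − 1 = 0.044791/0.00785 − 1 = 4.7059.
shape1 = 0.047·4.7059 = 0.221, shape2 = 0.953·4.7059 = 4.485.

shape1 = 0.221, shape2 = 4.485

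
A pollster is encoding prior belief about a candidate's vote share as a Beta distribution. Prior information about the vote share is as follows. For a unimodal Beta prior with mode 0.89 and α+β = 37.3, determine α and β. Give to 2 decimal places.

α = 32.42, β = 4.88

Since the density peak of Beta(α,β) is at (α−1)/(α+β−2),
α = 1 + 0.89(37.3−2) = 32.42 and β = 37.3 − 32.42 = 4.88.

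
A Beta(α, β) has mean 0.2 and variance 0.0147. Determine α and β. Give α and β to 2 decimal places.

Let s = α+β. The Beta variance is μ(1−μ)/(s+1).
So s+1 = μ(1−μ)/σ² = (0.2×0.8)/0.0147 = 0.16/0.0147 = 10.8844, giving s = 9.8844.
Then α = μs = 0.2×9.8844 = 1.98 and β = (1−μ)s = 0.8×9.8844 = 7.91.

α = 1.98, β = 7.91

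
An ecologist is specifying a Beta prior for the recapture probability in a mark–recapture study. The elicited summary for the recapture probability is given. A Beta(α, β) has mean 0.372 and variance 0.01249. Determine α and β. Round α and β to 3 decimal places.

α = 6.586, β = 11.118

By moment matching, α+β = μ(1−μ)/σ² − 1 = (0.372·0.628)/0.01249 − 1 = 18.7042 − 1 = 17.7042.
Since α/(α+β) = μ, α = 0.372·17.7042 = 6.586 and β = 0.628·17.7042 = 11.118.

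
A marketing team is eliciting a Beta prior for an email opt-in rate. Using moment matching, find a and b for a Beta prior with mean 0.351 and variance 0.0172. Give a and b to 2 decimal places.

a = 4.30, b = 7.95

By moment matching, a+b = μ(1−μ)/σ² − 1 = (0.351·0.649)/0.0172 − 1 = 13.2441 − 1 = 12.2441.
Since a/(a+b) = μ, a = 0.351·12.2441 = 4.30 and b = 0.649·12.2441 = 7.95.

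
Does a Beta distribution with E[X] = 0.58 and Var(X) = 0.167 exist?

A Beta with mean μ has variance μ(1−μ)/(α+β+1) < μ(1−μ).
Here μ(1−μ) = 0.58×0.42 = 0.2436, and 0.167 < 0.2436.

Yes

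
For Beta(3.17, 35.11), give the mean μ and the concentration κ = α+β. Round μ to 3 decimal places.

μ = 0.083, κ = 38.28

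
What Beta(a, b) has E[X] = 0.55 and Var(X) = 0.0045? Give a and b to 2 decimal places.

a = 29.70, b = 24.30

Let s = a+b. The Beta variance is μ(1−μ)/(s+1).
So s+1 = μ(1−μ)/σ² = (0.55×0.45)/0.0045 = 0.2475/0.0045 = 55.0000, giving s = 54.0000.
Then a = μs = 0.55×54.0000 = 29.70 and b = (1−μ)s = 0.45×54.0000 = 24.30.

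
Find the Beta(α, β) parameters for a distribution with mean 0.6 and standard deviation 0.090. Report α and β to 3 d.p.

α = 17.178, β = 11.452

First σ² = 0.008100. Setting α = μn, β = (1−μ)n with n = α+β,
μ(1−μ)/(n+1) = 0.008100 ⇒ n+1 = 0.24/0.008100 = 29.6296 ⇒ n = 28.6296.
Hence α = 0.6×28.6296 = 17.178, β = 0.4×28.6296 = 11.452.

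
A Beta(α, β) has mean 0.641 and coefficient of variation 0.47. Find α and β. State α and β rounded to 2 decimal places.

α = 0.98, β = 0.55

σ = CV·μ = 0.47×0.641 = 0.30127, so σ² = 0.090764.
s+1 = μ(1−μ)/σ² = 0.230119/0.090764 = 2.5354, so s = α+β = 1.5354.
α = μs = 0.98, β = (1−μ)s = 0.55.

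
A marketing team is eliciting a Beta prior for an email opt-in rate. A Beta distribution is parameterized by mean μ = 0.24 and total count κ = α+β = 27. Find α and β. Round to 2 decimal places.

Split κ in proportion μ : (1−μ): α = 0.24·27 = 6.48, β = 27 − 6.48 = 20.52.

α = 6.48, β = 20.52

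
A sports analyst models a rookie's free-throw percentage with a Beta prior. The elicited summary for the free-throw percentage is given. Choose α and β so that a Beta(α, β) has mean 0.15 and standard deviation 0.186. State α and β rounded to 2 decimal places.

α = 0.40, β = 2.28

First σ² = 0.034596. Setting α = μn, β = (1−μ)n with n = α+β,
μ(1−μ)/(n+1) = 0.034596 ⇒ n+1 = 0.1275/0.034596 = 3.6854 ⇒ n = 2.6854.
Hence α = 0.15×2.6854 = 0.40, β = 0.85×2.6854 = 2.28.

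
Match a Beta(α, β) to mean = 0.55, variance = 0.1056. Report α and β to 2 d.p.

α = 0.74, β = 0.60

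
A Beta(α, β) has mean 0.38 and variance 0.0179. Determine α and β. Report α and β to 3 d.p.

Let s = α+β. The Beta variance is μ(1−μ)/(s+1).
So s+1 = μ(1−μ)/σ² = (0.38×0.62)/0.0179 = 0.2356/0.0179 = 13.1620, giving s = 12.1620.
Then α = μs = 0.38×12.1620 = 4.622 and β = (1−μ)s = 0.62×12.1620 = 7.540.

α = 4.622, β = 7.540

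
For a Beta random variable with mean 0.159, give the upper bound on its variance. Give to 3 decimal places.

For fixed mean μ the Beta variance is μ(1−μ)/(α+β+1), increasing as α+β decreases.
Its least upper bound (not attained) is μ(1−μ) = 0.159·0.841 = 0.134.

0.134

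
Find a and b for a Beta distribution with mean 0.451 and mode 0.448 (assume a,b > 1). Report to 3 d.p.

Let s = a+b. Mean gives a = μs = 0.451s; mode gives (a−1)/(s−2) = 0.448.
Substituting: 0.451s − 1 = 0.448(s−2) = 0.448s − 0.896, so 0.003s = 0.104 and s = 34.6667.
Then a = 0.451×34.6667 = 15.635 and b = s−a = 19.032.

a = 15.635, b = 19.032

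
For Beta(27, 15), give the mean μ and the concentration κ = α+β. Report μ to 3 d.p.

μ = 0.643, κ = 42

κ = α+β = 27+15 = 42; μ = α/κ = 27/42 = 0.643.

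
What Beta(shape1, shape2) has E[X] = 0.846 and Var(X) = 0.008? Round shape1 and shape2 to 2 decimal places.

shape1 = 12.93, shape2 = 2.35

By moment matching, shape1+shape2 = μ(1−μ)/σ² − 1 = (0.846·0.154)/0.008 − 1 = 16.2855 − 1 = 15.2855.
Since shape1/(shape1+shape2) = μ, shape1 = 0.846·15.2855 = 12.93 and shape2 = 0.154·15.2855 = 2.35.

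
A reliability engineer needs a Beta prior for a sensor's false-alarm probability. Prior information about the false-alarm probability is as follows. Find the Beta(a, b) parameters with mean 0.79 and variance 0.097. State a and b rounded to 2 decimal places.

By moment matching, a+b = μ(1−μ)/σ² − 1 = (0.79·0.21)/0.097 − 1 = 1.7103 − 1 = 0.7103.
Since a/(a+b) = μ, a = 0.79·0.7103 = 0.56 and b = 0.21·0.7103 = 0.15.

a = 0.56, b = 0.15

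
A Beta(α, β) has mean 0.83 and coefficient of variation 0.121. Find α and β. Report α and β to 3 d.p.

α = 10.781, β = 2.208

Var = (CV·μ)² = (0.121×0.83)² = 0.010086.
α+β = μ(1−μ)/Var − 1 = 0.1411/0.010086 − 1 = 12.9894.
Thus α = 0.83·12.9894 = 10.781 and β = 0.17·12.9894 = 2.208.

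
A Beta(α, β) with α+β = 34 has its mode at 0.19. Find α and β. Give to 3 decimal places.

For α,β>1 the mode is (α−1)/(α+β−2), so α = mode·(κ−2)+1 = 0.19×32+1 = 7.080.
And β = (1−mode)·(κ−2)+1 = 0.81×32+1 = 26.920.

α = 7.080, β = 26.920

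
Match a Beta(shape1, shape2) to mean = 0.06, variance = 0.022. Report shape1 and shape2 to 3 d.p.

shape1 = 0.094, shape2 = 1.470

By moment matching, shape1+shape2 = μ(1−μ)/σ² − 1 = (0.06·0.94)/0.022 − 1 = 2.5636 − 1 = 1.5636.
Since shape1/(shape1+shape2) = μ, shape1 = 0.06·1.5636 = 0.094 and shape2 = 0.94·1.5636 = 1.470.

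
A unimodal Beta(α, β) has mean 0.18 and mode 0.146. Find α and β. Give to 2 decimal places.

With s = α+β: μ = α/s and mode = (α−1)/(s−2). Eliminating α = μs,
μs − 1 = m(s−2) ⇒ s(μ−m) = 1−2m ⇒ s = 0.708/0.034 = 20.8235.
So α = μs = 3.75, β = (1−μ)s = 17.08.

α = 3.75, β = 17.08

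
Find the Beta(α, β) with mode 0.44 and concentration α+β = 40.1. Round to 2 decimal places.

α = 17.76, β = 22.34

Mode = (α−1)/(κ−2) with κ = α+β, so α−1 = 0.44·38.1 = 16.76.
α = 17.76; β = κ − α = 22.34.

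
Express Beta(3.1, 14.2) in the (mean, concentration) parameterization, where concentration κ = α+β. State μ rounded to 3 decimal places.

μ = 0.179, κ = 17.3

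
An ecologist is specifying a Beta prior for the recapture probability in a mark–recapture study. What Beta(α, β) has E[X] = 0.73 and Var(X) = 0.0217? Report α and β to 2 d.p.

By moment matching, α+β = μ(1−μ)/σ² − 1 = (0.73·0.27)/0.0217 − 1 = 9.0829 − 1 = 8.0829.
Since α/(α+β) = μ, α = 0.73·8.0829 = 5.90 and β = 0.27·8.0829 = 2.18.

α = 5.90, β = 2.18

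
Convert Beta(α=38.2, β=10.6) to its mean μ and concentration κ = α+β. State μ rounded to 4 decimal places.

μ = 0.7828, κ = 48.8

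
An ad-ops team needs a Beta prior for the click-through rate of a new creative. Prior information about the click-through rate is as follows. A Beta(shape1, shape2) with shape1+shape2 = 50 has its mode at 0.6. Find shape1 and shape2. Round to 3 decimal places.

For shape1,shape2>1 the mode is (shape1−1)/(shape1+shape2−2), so shape1 = mode·(κ−2)+1 = 0.6×48+1 = 29.800.
And shape2 = (1−mode)·(κ−2)+1 = 0.4×48+1 = 20.200.

shape1 = 29.800, shape2 = 20.200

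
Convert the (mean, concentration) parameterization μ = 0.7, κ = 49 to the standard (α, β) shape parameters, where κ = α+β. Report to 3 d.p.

α = 34.300, β = 14.700

Split κ in proportion μ : (1−μ): α = 0.7·49 = 34.300, β = 49 − 34.300 = 14.700.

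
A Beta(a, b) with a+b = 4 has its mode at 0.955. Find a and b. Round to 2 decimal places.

Since the density peak of Beta(a,b) is at (a−1)/(a+b−2),
a = 1 + 0.955(4−2) = 2.91 and b = 4 − 2.91 = 1.09.

a = 2.91, b = 1.09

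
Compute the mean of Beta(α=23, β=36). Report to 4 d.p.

0.3898

E[X] = α/(α+β) = 23/59 = 0.3898.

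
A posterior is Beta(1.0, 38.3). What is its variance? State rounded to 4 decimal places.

0.0006

α+β = 39.3 and αβ = 38.30, so Var = αβ/[(α+β)²(α+β+1)] = 38.30/62242.947 = 0.0006.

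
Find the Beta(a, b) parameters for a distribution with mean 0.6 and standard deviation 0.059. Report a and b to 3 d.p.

Variance = 0.059² = 0.003481. The moment-matching identity a+b = μ(1−μ)/Var − 1 gives
a+b = 0.24/0.003481 − 1 = 67.9457, so a = μ·67.9457 = 40.767 and b = (1−μ)·67.9457 = 27.178.

a = 40.767, b = 27.178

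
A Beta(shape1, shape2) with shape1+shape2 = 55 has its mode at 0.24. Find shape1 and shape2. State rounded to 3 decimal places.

shape1 = 13.720, shape2 = 41.280

Mode = (shape1−1)/(κ−2) with κ = shape1+shape2, so shape1−1 = 0.24·53 = 12.720.
shape1 = 13.720; shape2 = κ − shape1 = 41.280.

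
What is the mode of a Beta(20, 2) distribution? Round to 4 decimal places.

0.9500

With α,β > 1, mode = (α−1)/(α+β−2) = 19/20 = 0.9500.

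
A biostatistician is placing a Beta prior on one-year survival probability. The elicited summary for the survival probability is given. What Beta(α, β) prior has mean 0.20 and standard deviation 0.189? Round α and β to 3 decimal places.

α = 0.696, β = 2.783

First σ² = 0.035721. Setting α = μn, β = (1−μ)n with n = α+β,
μ(1−μ)/(n+1) = 0.035721 ⇒ n+1 = 0.1600/0.035721 = 4.4792 ⇒ n = 3.4792.
Hence α = 0.20×3.4792 = 0.696, β = 0.80×3.4792 = 2.783.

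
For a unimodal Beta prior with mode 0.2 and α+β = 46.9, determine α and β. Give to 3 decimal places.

For α,β>1 the mode is (α−1)/(α+β−2), so α = mode·(κ−2)+1 = 0.2×44.9+1 = 9.980.
And β = (1−mode)·(κ−2)+1 = 0.8×44.9+1 = 36.920.

α = 9.980, β = 36.920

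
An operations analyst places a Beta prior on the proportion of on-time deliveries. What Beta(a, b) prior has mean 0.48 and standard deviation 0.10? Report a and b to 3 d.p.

First σ² = 0.0100. Setting a = μn, b = (1−μ)n with n = a+b,
μ(1−μ)/(n+1) = 0.0100 ⇒ n+1 = 0.2496/0.0100 = 24.9600 ⇒ n = 23.9600.
Hence a = 0.48×23.9600 = 11.501, b = 0.52×23.9600 = 12.459.

a = 11.501, b = 12.459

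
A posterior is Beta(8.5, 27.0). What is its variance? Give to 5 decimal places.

0.00499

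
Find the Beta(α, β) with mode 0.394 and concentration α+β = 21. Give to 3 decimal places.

α = 8.486, β = 12.514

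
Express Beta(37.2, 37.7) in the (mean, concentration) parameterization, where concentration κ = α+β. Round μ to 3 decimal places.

μ = 0.497, κ = 74.9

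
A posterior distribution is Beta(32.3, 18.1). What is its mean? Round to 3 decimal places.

0.641

The Beta mean is α/(α+β) = 32.3/(32.3+18.1) = 0.641.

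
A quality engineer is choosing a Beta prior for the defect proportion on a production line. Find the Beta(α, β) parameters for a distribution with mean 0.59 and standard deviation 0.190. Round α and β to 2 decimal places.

First σ² = 0.036100. Setting α = μn, β = (1−μ)n with n = α+β,
μ(1−μ)/(n+1) = 0.036100 ⇒ n+1 = 0.2419/0.036100 = 6.7008 ⇒ n = 5.7008.
Hence α = 0.59×5.7008 = 3.36, β = 0.41×5.7008 = 2.34.

α = 3.36, β = 2.34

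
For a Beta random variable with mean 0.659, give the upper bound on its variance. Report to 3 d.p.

0.225

For fixed mean μ the Beta variance is μ(1−μ)/(α+β+1), increasing as α+β decreases.
Its least upper bound (not attained) is μ(1−μ) = 0.659·0.341 = 0.225.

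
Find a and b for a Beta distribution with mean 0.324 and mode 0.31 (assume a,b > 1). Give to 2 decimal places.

Let s = a+b. Mean gives a = μs = 0.324s; mode gives (a−1)/(s−2) = 0.31.
Substituting: 0.324s − 1 = 0.31(s−2) = 0.31s − 0.62, so 0.014s = 0.38 and s = 27.1429.
Then a = 0.324×27.1429 = 8.79 and b = s−a = 18.35.

a = 8.79, b = 18.35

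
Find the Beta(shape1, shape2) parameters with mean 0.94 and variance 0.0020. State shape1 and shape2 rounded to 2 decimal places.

Let s = shape1+shape2. The Beta variance is μ(1−μ)/(s+1).
So s+1 = μ(1−μ)/σ² = (0.94×0.06)/0.0020 = 0.0564/0.0020 = 28.2000, giving s = 27.2000.
Then shape1 = μs = 0.94×27.2000 = 25.57 and shape2 = (1−μ)s = 0.06×27.2000 = 1.63.

shape1 = 25.57, shape2 = 1.63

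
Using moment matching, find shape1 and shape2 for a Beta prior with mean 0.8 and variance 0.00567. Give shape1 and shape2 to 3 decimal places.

Write ν = shape1+shape2; then shape1 = μν and Var = μ(1−μ)/(ν+1).
ν = μ(1−μ)/Var − 1 = 0.16/0.00567 − 1 = 27.2187.
shape1 = 0.8·27.2187 = 21.775, shape2 = 0.2·27.2187 = 5.444.

shape1 = 21.775, shape2 = 5.444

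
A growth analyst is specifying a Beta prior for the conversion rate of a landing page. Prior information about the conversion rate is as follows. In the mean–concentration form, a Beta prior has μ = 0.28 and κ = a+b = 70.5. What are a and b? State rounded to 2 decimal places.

a = 19.74, b = 50.76

a = μκ = 0.28×70.5 = 19.74 and b = (1−μ)κ = 0.72×70.5 = 50.76.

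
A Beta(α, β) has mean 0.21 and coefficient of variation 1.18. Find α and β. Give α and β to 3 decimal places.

σ = CV·μ = 1.18×0.21 = 0.24780, so σ² = 0.061405.
s+1 = μ(1−μ)/σ² = 0.1659/0.061405 = 2.7017, so s = α+β = 1.7017.
α = μs = 0.357, β = (1−μ)s = 1.344.

α = 0.357, β = 1.344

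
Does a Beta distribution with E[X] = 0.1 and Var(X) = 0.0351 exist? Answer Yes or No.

A Beta with mean μ has variance μ(1−μ)/(α+β+1) < μ(1−μ).
Here μ(1−μ) = 0.1×0.9 = 0.09, and 0.0351 < 0.09.

Yes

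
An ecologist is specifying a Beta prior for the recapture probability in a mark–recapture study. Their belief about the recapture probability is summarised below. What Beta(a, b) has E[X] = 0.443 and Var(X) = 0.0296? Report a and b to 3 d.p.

a = 3.250, b = 4.086

Let s = a+b. The Beta variance is μ(1−μ)/(s+1).
So s+1 = μ(1−μ)/σ² = (0.443×0.557)/0.0296 = 0.246751/0.0296 = 8.3362, giving s = 7.3362.
Then a = μs = 0.443×7.3362 = 3.250 and b = (1−μ)s = 0.557×7.3362 = 4.086.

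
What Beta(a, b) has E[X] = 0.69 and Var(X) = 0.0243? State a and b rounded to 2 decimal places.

By moment matching, a+b = μ(1−μ)/σ² − 1 = (0.69·0.31)/0.0243 − 1 = 8.8025 − 1 = 7.8025.
Since a/(a+b) = μ, a = 0.69·7.8025 = 5.38 and b = 0.31·7.8025 = 2.42.

a = 5.38, b = 2.42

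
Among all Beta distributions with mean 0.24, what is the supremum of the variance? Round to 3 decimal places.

For fixed mean μ the Beta variance is μ(1−μ)/(α+β+1), increasing as α+β decreases.
Its least upper bound (not attained) is μ(1−μ) = 0.24·0.76 = 0.182.

0.182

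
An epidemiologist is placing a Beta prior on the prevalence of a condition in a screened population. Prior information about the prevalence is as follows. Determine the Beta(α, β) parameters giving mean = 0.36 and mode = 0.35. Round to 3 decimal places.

Let s = α+β. Mean gives α = μs = 0.36s; mode gives (α−1)/(s−2) = 0.35.
Substituting: 0.36s − 1 = 0.35(s−2) = 0.35s − 0.70, so 0.01s = 0.30 and s = 30.0000.
Then α = 0.36×30.0000 = 10.800 and β = s−α = 19.200.

α = 10.800, β = 19.200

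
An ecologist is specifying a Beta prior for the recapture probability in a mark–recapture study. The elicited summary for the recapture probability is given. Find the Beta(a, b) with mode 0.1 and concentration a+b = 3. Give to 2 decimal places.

a = 1.10, b = 1.90

Since the density peak of Beta(a,b) is at (a−1)/(a+b−2),
a = 1 + 0.1(3−2) = 1.10 and b = 3 − 1.10 = 1.90.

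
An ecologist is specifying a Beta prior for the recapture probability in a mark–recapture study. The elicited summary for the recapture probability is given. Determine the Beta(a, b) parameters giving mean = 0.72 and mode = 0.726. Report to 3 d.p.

With s = a+b: μ = a/s and mode = (a−1)/(s−2). Eliminating a = μs,
μs − 1 = m(s−2) ⇒ s(μ−m) = 1−2m ⇒ s = -0.452/-0.006 = 75.3333.
So a = μs = 54.240, b = (1−μ)s = 21.093.

a = 54.240, b = 21.093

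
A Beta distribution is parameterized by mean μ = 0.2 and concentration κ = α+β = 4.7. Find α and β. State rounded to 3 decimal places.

Split κ in proportion μ : (1−μ): α = 0.2·4.7 = 0.940, β = 4.7 − 0.940 = 3.760.

α = 0.940, β = 3.760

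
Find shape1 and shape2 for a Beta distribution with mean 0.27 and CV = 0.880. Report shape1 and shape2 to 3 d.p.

shape1 = 0.673, shape2 = 1.819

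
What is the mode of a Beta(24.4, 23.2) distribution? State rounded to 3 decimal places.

With α,β > 1, mode = (α−1)/(α+β−2) = 23.4/45.6 = 0.513.

0.513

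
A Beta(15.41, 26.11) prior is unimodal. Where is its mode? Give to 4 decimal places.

0.3646

The density x^(α−1)(1−x)^(β−1) is maximised at (α−1)/(α+β−2) = 14.41/39.52 = 0.3646.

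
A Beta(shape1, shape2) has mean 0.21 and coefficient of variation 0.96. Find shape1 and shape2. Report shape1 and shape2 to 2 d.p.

shape1 = 0.65, shape2 = 2.43

σ = CV·μ = 0.96×0.21 = 0.20160, so σ² = 0.040643.
s+1 = μ(1−μ)/σ² = 0.1659/0.040643 = 4.0819, so s = shape1+shape2 = 3.0819.
shape1 = μs = 0.65, shape2 = (1−μ)s = 2.43.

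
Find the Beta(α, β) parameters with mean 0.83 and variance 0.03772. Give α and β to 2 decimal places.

By moment matching, α+β = μ(1−μ)/σ² − 1 = (0.83·0.17)/0.03772 − 1 = 3.7407 − 1 = 2.7407.
Since α/(α+β) = μ, α = 0.83·2.7407 = 2.27 and β = 0.17·2.7407 = 0.47.

α = 2.27, β = 0.47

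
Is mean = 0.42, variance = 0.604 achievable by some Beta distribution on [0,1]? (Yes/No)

No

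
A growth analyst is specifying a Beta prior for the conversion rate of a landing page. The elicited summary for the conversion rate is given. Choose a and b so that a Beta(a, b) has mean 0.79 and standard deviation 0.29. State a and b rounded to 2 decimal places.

a = 0.77, b = 0.20

First σ² = 0.0841. Setting a = μn, b = (1−μ)n with n = a+b,
μ(1−μ)/(n+1) = 0.0841 ⇒ n+1 = 0.1659/0.0841 = 1.9727 ⇒ n = 0.9727.
Hence a = 0.79×0.9727 = 0.77, b = 0.21×0.9727 = 0.20.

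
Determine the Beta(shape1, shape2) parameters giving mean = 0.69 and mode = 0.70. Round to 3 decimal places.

shape1 = 27.600, shape2 = 12.400

Let s = shape1+shape2. Mean gives shape1 = μs = 0.69s; mode gives (shape1−1)/(s−2) = 0.70.
Substituting: 0.69s − 1 = 0.70(s−2) = 0.70s − 1.40, so -0.01s = -0.40 and s = 40.0000.
Then shape1 = 0.69×40.0000 = 27.600 and shape2 = s−shape1 = 12.400.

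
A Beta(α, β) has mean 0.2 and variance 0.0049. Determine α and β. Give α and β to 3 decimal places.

Write ν = α+β; then α = μν and Var = μ(1−μ)/(ν+1).
ν = μ(1−μ)/Var − 1 = 0.16/0.0049 − 1 = 31.6531.
α = 0.2·31.6531 = 6.331, β = 0.8·31.6531 = 25.322.

α = 6.331, β = 25.322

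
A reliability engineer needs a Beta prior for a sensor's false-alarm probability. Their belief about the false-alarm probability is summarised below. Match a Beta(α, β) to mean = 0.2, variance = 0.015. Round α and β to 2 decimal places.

Write ν = α+β; then α = μν and Var = μ(1−μ)/(ν+1).
ν = μ(1−μ)/Var − 1 = 0.16/0.015 − 1 = 9.6667.
α = 0.2·9.6667 = 1.93, β = 0.8·9.6667 = 7.73.

α = 1.93, β = 7.73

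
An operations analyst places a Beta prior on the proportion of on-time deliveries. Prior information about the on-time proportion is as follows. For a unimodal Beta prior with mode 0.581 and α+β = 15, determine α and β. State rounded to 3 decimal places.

α = 8.553, β = 6.447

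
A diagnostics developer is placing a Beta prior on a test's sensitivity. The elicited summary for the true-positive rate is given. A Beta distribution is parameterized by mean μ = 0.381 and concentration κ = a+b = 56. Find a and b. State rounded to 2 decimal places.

a = 21.34, b = 34.66

a = μκ = 0.381×56 = 21.34 and b = (1−μ)κ = 0.619×56 = 34.66.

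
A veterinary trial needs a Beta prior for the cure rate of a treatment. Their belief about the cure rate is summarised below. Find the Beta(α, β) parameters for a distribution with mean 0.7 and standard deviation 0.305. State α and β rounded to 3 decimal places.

α = 0.880, β = 0.377

σ² = 0.305² = 0.093025.
With s = α+β, Var = μ(1−μ)/(s+1), so s+1 = (0.7×0.3)/0.093025 = 2.2575 and s = 1.2575.
α = μs = 0.880, β = (1−μ)s = 0.377.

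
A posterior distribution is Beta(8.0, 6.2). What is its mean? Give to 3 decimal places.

The Beta mean is α/(α+β) = 8.0/(8.0+6.2) = 0.563.

0.563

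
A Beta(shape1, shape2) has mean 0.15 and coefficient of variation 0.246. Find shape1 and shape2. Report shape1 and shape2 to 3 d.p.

shape1 = 13.896, shape2 = 78.743

σ = CV·μ = 0.246×0.15 = 0.03690, so σ² = 0.001362.
s+1 = μ(1−μ)/σ² = 0.1275/0.001362 = 93.6391, so s = shape1+shape2 = 92.6391.
shape1 = μs = 13.896, shape2 = (1−μ)s = 78.743.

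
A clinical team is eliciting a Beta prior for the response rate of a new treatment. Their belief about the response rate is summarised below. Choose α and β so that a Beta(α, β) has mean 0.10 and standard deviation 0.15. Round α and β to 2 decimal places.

α = 0.30, β = 2.70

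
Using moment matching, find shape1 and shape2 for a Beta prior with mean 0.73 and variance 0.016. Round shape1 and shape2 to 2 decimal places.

shape1 = 8.26, shape2 = 3.06

Write ν = shape1+shape2; then shape1 = μν and Var = μ(1−μ)/(ν+1).
ν = μ(1−μ)/Var − 1 = 0.1971/0.016 − 1 = 11.3187.
shape1 = 0.73·11.3187 = 8.26, shape2 = 0.27·11.3187 = 3.06.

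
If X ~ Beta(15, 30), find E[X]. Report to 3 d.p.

E[X] = α/(α+β) = 15/45 = 0.333.

0.333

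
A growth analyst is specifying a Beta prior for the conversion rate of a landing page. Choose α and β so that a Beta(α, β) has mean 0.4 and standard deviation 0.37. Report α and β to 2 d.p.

α = 0.30, β = 0.45

σ² = 0.37² = 0.1369.
With s = α+β, Var = μ(1−μ)/(s+1), so s+1 = (0.4×0.6)/0.1369 = 1.7531 and s = 0.7531.
α = μs = 0.30, β = (1−μ)s = 0.45.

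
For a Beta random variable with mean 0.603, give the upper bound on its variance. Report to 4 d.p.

0.2394

Var = μ(1−μ)/(α+β+1), which approaches μ(1−μ) as α+β → 0.
So the supremum is μ(1−μ) = 0.603×0.397 = 0.2394.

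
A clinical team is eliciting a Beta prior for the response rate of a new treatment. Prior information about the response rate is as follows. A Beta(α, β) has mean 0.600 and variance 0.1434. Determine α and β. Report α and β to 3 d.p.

α = 0.404, β = 0.269

By moment matching, α+β = μ(1−μ)/σ² − 1 = (0.600·0.400)/0.1434 − 1 = 1.6736 − 1 = 0.6736.
Since α/(α+β) = μ, α = 0.600·0.6736 = 0.404 and β = 0.400·0.6736 = 0.269.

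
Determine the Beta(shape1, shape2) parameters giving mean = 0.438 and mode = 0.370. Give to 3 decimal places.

Let s = shape1+shape2. Mean gives shape1 = μs = 0.438s; mode gives (shape1−1)/(s−2) = 0.370.
Substituting: 0.438s − 1 = 0.370(s−2) = 0.370s − 0.740, so 0.068s = 0.260 and s = 3.8235.
Then shape1 = 0.438×3.8235 = 1.675 and shape2 = s−shape1 = 2.149.

shape1 = 1.675, shape2 = 2.149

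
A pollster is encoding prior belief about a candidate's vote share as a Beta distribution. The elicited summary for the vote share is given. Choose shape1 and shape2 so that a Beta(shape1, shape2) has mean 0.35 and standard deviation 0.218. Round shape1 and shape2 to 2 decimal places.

Variance = 0.218² = 0.047524. The moment-matching identity shape1+shape2 = μ(1−μ)/Var − 1 gives
shape1+shape2 = 0.2275/0.047524 − 1 = 3.7871, so shape1 = μ·3.7871 = 1.33 and shape2 = (1−μ)·3.7871 = 2.46.

shape1 = 1.33, shape2 = 2.46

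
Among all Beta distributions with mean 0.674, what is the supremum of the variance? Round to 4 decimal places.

0.2197

Var = μ(1−μ)/(α+β+1), which approaches μ(1−μ) as α+β → 0.
So the supremum is μ(1−μ) = 0.674×0.326 = 0.2197.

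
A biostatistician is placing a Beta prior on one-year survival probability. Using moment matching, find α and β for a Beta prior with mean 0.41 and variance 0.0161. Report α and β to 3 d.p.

Write ν = α+β; then α = μν and Var = μ(1−μ)/(ν+1).
ν = μ(1−μ)/Var − 1 = 0.2419/0.0161 − 1 = 14.0248.
α = 0.41·14.0248 = 5.750, β = 0.59·14.0248 = 8.275.

α = 5.750, β = 8.275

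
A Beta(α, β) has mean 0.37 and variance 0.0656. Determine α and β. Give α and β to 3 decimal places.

α = 0.945, β = 1.609

By moment matching, α+β = μ(1−μ)/σ² − 1 = (0.37·0.63)/0.0656 − 1 = 3.5534 − 1 = 2.5534.
Since α/(α+β) = μ, α = 0.37·2.5534 = 0.945 and β = 0.63·2.5534 = 1.609.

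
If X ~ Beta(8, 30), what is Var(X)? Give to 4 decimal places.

0.0043

α+β = 38 and αβ = 240, so Var = αβ/[(α+β)²(α+β+1)] = 240/56316 = 0.0043.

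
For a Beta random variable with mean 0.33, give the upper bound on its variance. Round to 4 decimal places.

0.2211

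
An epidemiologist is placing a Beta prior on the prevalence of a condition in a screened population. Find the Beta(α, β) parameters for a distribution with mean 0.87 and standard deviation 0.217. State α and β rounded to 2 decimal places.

α = 1.22, β = 0.18

σ² = 0.217² = 0.047089.
With s = α+β, Var = μ(1−μ)/(s+1), so s+1 = (0.87×0.13)/0.047089 = 2.4018 and s = 1.4018.
α = μs = 1.22, β = (1−μ)s = 0.18.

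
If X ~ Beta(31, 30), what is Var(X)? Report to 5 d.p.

μ = 31/61 = 0.508197; Var = μ(1−μ)/(α+β+1) = 0.2499328/62 = 0.00403.

0.00403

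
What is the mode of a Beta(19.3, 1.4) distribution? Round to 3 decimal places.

With α,β > 1, mode = (α−1)/(α+β−2) = 18.3/18.7 = 0.979.

0.979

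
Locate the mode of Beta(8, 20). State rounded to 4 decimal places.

0.2692

With α,β > 1, mode = (α−1)/(α+β−2) = 7/26 = 0.2692.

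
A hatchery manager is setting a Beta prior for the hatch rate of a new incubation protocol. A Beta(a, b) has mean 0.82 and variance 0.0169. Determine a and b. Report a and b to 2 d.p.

Write ν = a+b; then a = μν and Var = μ(1−μ)/(ν+1).
ν = μ(1−μ)/Var − 1 = 0.1476/0.0169 − 1 = 7.7337.
a = 0.82·7.7337 = 6.34, b = 0.18·7.7337 = 1.39.

a = 6.34, b = 1.39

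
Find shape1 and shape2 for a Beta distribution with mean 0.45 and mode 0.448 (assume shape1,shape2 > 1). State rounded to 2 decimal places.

shape1 = 23.40, shape2 = 28.60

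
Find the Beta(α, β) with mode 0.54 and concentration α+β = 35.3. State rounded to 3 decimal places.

Since the density peak of Beta(α,β) is at (α−1)/(α+β−2),
α = 1 + 0.54(35.3−2) = 18.982 and β = 35.3 − 18.982 = 16.318.

α = 18.982, β = 16.318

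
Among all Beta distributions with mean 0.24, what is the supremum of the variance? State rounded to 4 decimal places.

0.1824

Var = μ(1−μ)/(α+β+1), which approaches μ(1−μ) as α+β → 0.
So the supremum is μ(1−μ) = 0.24×0.76 = 0.1824.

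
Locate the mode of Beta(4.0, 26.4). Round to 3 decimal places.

0.106

The density x^(α−1)(1−x)^(β−1) is maximised at (α−1)/(α+β−2) = 3.0/28.4 = 0.106.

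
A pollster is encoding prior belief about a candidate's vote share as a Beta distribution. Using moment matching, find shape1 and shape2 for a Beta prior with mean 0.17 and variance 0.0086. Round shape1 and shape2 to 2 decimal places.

shape1 = 2.62, shape2 = 12.79

Let s = shape1+shape2. The Beta variance is μ(1−μ)/(s+1).
So s+1 = μ(1−μ)/σ² = (0.17×0.83)/0.0086 = 0.1411/0.0086 = 16.4070, giving s = 15.4070.
Then shape1 = μs = 0.17×15.4070 = 2.62 and shape2 = (1−μ)s = 0.83×15.4070 = 12.79.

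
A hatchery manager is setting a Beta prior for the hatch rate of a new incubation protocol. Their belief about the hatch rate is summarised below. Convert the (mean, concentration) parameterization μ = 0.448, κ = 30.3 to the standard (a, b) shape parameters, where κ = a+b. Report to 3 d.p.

a = 13.574, b = 16.726

Split κ in proportion μ : (1−μ): a = 0.448·30.3 = 13.574, b = 30.3 − 13.574 = 16.726.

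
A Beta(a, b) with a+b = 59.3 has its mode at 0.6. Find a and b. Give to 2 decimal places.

a = 35.38, b = 23.92

For a,b>1 the mode is (a−1)/(a+b−2), so a = mode·(κ−2)+1 = 0.6×57.3+1 = 35.38.
And b = (1−mode)·(κ−2)+1 = 0.4×57.3+1 = 23.92.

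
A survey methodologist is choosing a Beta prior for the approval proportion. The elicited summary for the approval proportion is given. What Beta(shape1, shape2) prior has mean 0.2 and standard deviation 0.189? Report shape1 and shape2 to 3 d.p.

shape1 = 0.696, shape2 = 2.783

σ² = 0.189² = 0.035721.
With s = shape1+shape2, Var = μ(1−μ)/(s+1), so s+1 = (0.2×0.8)/0.035721 = 4.4792 and s = 3.4792.
shape1 = μs = 0.696, shape2 = (1−μ)s = 2.783.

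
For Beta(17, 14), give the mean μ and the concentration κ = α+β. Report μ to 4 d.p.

κ = α+β = 17+14 = 31; μ = α/κ = 17/31 = 0.5484.

μ = 0.5484, κ = 31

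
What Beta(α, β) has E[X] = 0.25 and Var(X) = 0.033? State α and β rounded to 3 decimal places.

α = 1.170, β = 3.511

Write ν = α+β; then α = μν and Var = μ(1−μ)/(ν+1).
ν = μ(1−μ)/Var − 1 = 0.1875/0.033 − 1 = 4.6818.
α = 0.25·4.6818 = 1.170, β = 0.75·4.6818 = 3.511.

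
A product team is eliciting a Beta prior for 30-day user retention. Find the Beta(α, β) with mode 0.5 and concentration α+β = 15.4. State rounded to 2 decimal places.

Mode = (α−1)/(κ−2) with κ = α+β, so α−1 = 0.5·13.4 = 6.70.
α = 7.70; β = κ − α = 7.70.

α = 7.70, β = 7.70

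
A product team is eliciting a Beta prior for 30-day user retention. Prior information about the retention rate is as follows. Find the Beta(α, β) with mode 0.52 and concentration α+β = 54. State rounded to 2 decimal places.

Since the density peak of Beta(α,β) is at (α−1)/(α+β−2),
α = 1 + 0.52(54−2) = 28.04 and β = 54 − 28.04 = 25.96.

α = 28.04, β = 25.96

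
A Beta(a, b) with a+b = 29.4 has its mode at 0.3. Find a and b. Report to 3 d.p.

Since the density peak of Beta(a,b) is at (a−1)/(a+b−2),
a = 1 + 0.3(29.4−2) = 9.220 and b = 29.4 − 9.220 = 20.180.

a = 9.220, b = 20.180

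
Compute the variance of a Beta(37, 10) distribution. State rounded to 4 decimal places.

0.0035

Var = αβ/[(α+β)²(α+β+1)] = (37×10)/(47²×48) = 370/106032 = 0.0035.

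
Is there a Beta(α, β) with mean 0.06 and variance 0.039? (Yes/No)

Yes

The Beta variance bound is σ² < μ(1−μ).
Here μ(1−μ) = 0.06×0.94 = 0.0564, and 0.039 < 0.0564.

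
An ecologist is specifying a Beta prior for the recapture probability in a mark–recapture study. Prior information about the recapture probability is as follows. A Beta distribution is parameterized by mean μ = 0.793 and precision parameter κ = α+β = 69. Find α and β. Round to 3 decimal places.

α = 54.717, β = 14.283

α = μκ = 0.793×69 = 54.717 and β = (1−μ)κ = 0.207×69 = 14.283.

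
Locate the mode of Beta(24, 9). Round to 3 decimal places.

With α,β > 1, mode = (α−1)/(α+β−2) = 23/31 = 0.742.

0.742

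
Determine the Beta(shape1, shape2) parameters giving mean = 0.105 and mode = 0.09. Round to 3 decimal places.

Let s = shape1+shape2. Mean gives shape1 = μs = 0.105s; mode gives (shape1−1)/(s−2) = 0.09.
Substituting: 0.105s − 1 = 0.09(s−2) = 0.09s − 0.18, so 0.015s = 0.82 and s = 54.6667.
Then shape1 = 0.105×54.6667 = 5.740 and shape2 = s−shape1 = 48.927.

shape1 = 5.740, shape2 = 48.927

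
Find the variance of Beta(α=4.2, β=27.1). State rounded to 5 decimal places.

α+β = 31.3 and αβ = 113.82, so Var = αβ/[(α+β)²(α+β+1)] = 113.82/31643.987 = 0.00360.

0.00360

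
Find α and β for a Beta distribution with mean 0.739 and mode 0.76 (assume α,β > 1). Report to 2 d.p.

Let s = α+β. Mean gives α = μs = 0.739s; mode gives (α−1)/(s−2) = 0.76.
Substituting: 0.739s − 1 = 0.76(s−2) = 0.76s − 1.52, so -0.021s = -0.52 and s = 24.7619.
Then α = 0.739×24.7619 = 18.30 and β = s−α = 6.46.

α = 18.30, β = 6.46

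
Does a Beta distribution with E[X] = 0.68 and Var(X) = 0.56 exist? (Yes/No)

No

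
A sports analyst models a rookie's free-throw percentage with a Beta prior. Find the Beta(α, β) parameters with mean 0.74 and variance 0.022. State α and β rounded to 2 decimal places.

α = 5.73, β = 2.01

Let s = α+β. The Beta variance is μ(1−μ)/(s+1).
So s+1 = μ(1−μ)/σ² = (0.74×0.26)/0.022 = 0.1924/0.022 = 8.7455, giving s = 7.7455.
Then α = μs = 0.74×7.7455 = 5.73 and β = (1−μ)s = 0.26×7.7455 = 2.01.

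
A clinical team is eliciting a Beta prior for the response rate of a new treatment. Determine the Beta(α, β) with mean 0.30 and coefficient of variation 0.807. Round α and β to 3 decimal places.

α = 0.775, β = 1.808

Var = (CV·μ)² = (0.807×0.30)² = 0.058612.
α+β = μ(1−μ)/Var − 1 = 0.2100/0.058612 − 1 = 2.5829.
Thus α = 0.30·2.5829 = 0.775 and β = 0.70·2.5829 = 1.808.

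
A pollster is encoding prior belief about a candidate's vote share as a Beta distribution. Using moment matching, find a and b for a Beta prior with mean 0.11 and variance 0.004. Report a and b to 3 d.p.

a = 2.582, b = 20.893

Write ν = a+b; then a = μν and Var = μ(1−μ)/(ν+1).
ν = μ(1−μ)/Var − 1 = 0.0979/0.004 − 1 = 23.4750.
a = 0.11·23.4750 = 2.582, b = 0.89·23.4750 = 20.893.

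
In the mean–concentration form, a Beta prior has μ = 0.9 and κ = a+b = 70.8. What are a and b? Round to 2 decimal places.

a = μκ = 0.9×70.8 = 63.72 and b = (1−μ)κ = 0.1×70.8 = 7.08.

a = 63.72, b = 7.08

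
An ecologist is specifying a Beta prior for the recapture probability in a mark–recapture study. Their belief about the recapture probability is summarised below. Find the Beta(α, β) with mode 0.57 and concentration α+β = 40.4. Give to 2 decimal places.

For α,β>1 the mode is (α−1)/(α+β−2), so α = mode·(κ−2)+1 = 0.57×38.4+1 = 22.89.
And β = (1−mode)·(κ−2)+1 = 0.43×38.4+1 = 17.51.

α = 22.89, β = 17.51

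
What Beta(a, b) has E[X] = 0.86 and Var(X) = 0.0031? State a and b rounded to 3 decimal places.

Write ν = a+b; then a = μν and Var = μ(1−μ)/(ν+1).
ν = μ(1−μ)/Var − 1 = 0.1204/0.0031 − 1 = 37.8387.
a = 0.86·37.8387 = 32.541, b = 0.14·37.8387 = 5.297.

a = 32.541, b = 5.297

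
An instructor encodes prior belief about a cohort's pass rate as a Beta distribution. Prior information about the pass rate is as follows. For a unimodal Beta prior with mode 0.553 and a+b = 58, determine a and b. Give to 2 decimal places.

Since the density peak of Beta(a,b) is at (a−1)/(a+b−2),
a = 1 + 0.553(58−2) = 31.97 and b = 58 − 31.97 = 26.03.

a = 31.97, b = 26.03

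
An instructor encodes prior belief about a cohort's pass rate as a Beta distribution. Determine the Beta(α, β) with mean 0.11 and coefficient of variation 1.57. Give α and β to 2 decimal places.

α = 0.25, β = 2.03

σ = CV·μ = 1.57×0.11 = 0.17270, so σ² = 0.029825.
s+1 = μ(1−μ)/σ² = 0.0979/0.029825 = 3.2824, so s = α+β = 2.2824.
α = μs = 0.25, β = (1−μ)s = 2.03.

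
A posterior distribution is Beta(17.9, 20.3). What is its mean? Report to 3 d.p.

E[X] = α/(α+β) = 17.9/38.2 = 0.469.

0.469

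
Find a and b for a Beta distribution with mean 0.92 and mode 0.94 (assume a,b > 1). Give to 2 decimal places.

a = 40.48, b = 3.52

With s = a+b: μ = a/s and mode = (a−1)/(s−2). Eliminating a = μs,
μs − 1 = m(s−2) ⇒ s(μ−m) = 1−2m ⇒ s = -0.88/-0.02 = 44.0000.
So a = μs = 40.48, b = (1−μ)s = 3.52.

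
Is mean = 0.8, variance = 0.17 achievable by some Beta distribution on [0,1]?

For any Beta, Var(X) < E[X]·(1−E[X]).
Here μ(1−μ) = 0.8×0.2 = 0.16, and 0.17 ≥ 0.16.

No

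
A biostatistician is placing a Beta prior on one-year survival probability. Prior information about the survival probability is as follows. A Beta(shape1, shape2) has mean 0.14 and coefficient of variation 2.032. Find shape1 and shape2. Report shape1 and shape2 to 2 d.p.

Var = (CV·μ)² = (2.032×0.14)² = 0.080929.
shape1+shape2 = μ(1−μ)/Var − 1 = 0.1204/0.080929 − 1 = 0.4877.
Thus shape1 = 0.14·0.4877 = 0.07 and shape2 = 0.86·0.4877 = 0.42.

shape1 = 0.07, shape2 = 0.42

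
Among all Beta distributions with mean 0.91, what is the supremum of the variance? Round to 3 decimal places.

For fixed mean μ the Beta variance is μ(1−μ)/(α+β+1), increasing as α+β decreases.
Its least upper bound (not attained) is μ(1−μ) = 0.91·0.09 = 0.082.

0.082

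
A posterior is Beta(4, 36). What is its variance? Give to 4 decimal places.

Var = αβ/[(α+β)²(α+β+1)] = (4×36)/(40²×41) = 144/65600 = 0.0022.

0.0022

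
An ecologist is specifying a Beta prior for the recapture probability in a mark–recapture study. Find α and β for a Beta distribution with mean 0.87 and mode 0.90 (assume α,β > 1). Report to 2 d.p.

Let s = α+β. Mean gives α = μs = 0.87s; mode gives (α−1)/(s−2) = 0.90.
Substituting: 0.87s − 1 = 0.90(s−2) = 0.90s − 1.80, so -0.03s = -0.80 and s = 26.6667.
Then α = 0.87×26.6667 = 23.20 and β = s−α = 3.47.

α = 23.20, β = 3.47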